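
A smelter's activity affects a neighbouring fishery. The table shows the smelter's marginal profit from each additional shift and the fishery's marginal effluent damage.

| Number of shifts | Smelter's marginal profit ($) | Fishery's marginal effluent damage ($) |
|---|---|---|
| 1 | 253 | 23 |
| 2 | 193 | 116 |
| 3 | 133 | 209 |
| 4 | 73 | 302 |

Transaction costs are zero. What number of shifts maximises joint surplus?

Bargaining reaches the level where marginal profit last exceeds marginal effluent damage.
That holds through level 2 (193 ≥ 116) but not at 3 (133 < 209).

2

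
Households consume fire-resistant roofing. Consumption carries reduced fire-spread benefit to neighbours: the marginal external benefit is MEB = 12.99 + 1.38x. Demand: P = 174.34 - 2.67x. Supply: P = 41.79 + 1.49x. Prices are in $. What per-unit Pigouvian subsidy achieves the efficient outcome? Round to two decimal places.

subsidy = $85.24 per unit

Social marginal benefit = demand + MEB = 187.33 - 1.29x.
Set SMB = MC: 187.33 - 1.29x = 41.79 + 1.49x → x* = 52.3525.
The Pigouvian subsidy equals MEB at x*: 12.99 + 1.38×52.3525 = 85.2365.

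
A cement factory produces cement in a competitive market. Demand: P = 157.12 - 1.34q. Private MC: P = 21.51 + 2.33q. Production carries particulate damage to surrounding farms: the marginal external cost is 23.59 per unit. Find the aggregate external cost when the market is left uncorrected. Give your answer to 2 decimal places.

Market equilibrium (private): 21.51 + 2.33q = 157.12 - 1.34q → q_m = 36.9510.
Total external cost = MEC × q_m = 23.59 × 36.9510 = 871.6741.

871.67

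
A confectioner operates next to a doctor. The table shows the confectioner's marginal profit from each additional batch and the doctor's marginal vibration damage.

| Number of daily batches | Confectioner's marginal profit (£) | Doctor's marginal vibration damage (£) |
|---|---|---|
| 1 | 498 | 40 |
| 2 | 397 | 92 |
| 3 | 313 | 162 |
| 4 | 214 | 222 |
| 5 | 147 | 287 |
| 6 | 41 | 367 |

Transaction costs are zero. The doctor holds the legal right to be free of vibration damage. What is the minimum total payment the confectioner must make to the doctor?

£294

Efficient level: marginal profit ≥ marginal vibration damage through level 3, so k* = 3.
With the doctor holding the right, the confectioner must at least compensate total damage at k*: 40 + 92 + 162 = 294.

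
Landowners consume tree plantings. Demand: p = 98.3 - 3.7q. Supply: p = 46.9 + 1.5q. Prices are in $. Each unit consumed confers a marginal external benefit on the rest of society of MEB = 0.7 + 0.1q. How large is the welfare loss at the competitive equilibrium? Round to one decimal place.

DWL = $0.3

Market equilibrium (private): 46.9 + 1.5q = 98.3 - 3.7q → q_m = 9.8846.
Social marginal benefit = demand + MEB = 99.0 - 3.6q.
Set SMB = MC: 99.0 - 3.6q = 46.9 + 1.5q → q* = 10.2157.
Height of the DWL triangle at q_m is SMB(q_m) − MC(q_m) = MEB(q_m) = 1.6885.
DWL = ½ × 0.3311 × 1.6885 = 0.2795.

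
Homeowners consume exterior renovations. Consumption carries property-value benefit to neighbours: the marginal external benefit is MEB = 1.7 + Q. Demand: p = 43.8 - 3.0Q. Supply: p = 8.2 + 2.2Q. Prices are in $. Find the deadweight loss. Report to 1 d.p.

Market equilibrium (private): 8.2 + 2.2Q = 43.8 - 3.0Q → Q_m = 6.8462.
Social marginal benefit = demand + MEB = 45.5 - 2.0Q.
Set SMB = MC: 45.5 - 2.0Q = 8.2 + 2.2Q → Q* = 8.8810.
Height of the DWL triangle at Q_m is SMB(Q_m) − MC(Q_m) = MEB(Q_m) = 8.5462.
DWL = ½ × 2.0348 × 8.5462 = 8.6949.

DWL = $8.7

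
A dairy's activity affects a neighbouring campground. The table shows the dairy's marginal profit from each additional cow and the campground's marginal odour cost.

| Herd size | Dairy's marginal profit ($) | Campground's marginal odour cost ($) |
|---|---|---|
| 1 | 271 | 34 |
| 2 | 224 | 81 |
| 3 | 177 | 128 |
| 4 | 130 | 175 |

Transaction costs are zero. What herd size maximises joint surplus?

3

Bargaining reaches the level where marginal profit last exceeds marginal odour cost.
That holds through level 3 (177 ≥ 128) but not at 4 (130 < 175).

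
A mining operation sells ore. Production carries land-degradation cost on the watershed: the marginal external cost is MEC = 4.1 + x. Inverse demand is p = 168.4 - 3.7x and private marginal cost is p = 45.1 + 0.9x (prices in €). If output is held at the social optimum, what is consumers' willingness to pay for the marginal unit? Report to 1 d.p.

P = €89.6

Social marginal cost = private MC + MEC = 49.2 + 1.9x.
Set SMC = demand: 49.2 + 1.9x = 168.4 - 3.7x → x* = 21.2857.
Consumer price on the demand curve at x*: 168.4 − 3.7×21.2857 = 89.6429.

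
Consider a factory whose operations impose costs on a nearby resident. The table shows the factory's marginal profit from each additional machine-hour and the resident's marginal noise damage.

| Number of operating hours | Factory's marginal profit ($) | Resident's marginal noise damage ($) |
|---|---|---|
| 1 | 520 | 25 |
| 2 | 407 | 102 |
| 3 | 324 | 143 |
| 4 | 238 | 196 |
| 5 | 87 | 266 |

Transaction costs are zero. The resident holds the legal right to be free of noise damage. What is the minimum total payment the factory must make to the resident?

Efficient level: marginal profit ≥ marginal noise damage through level 4, so k* = 4.
With the resident holding the right, the factory must at least compensate total damage at k*: 25 + 102 + 143 + 196 = 466.

$466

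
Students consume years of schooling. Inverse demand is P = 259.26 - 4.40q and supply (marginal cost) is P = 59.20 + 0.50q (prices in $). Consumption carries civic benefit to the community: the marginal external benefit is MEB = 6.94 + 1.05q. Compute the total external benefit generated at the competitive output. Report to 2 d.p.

Market equilibrium (private): 59.20 + 0.50q = 259.26 - 4.40q → q_m = 40.8286.
Total external benefit = ∫₀^{q_m} (6.94 + 1.05q) dq = 6.94×40.8286 + ½×1.05×40.8286² = 1158.5121.

$1158.51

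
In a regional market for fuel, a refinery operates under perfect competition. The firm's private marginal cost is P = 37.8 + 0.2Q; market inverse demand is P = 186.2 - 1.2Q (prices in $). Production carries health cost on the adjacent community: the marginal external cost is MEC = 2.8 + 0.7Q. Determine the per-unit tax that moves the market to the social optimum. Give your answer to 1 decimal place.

tax = $51.3 per unit

Social marginal cost = private MC + MEC = 40.6 + 0.9Q.
Set SMC = demand: 40.6 + 0.9Q = 186.2 - 1.2Q → Q* = 69.3333.
The Pigouvian tax equals MEC at Q*: 2.8 + 0.7×69.3333 = 51.3333.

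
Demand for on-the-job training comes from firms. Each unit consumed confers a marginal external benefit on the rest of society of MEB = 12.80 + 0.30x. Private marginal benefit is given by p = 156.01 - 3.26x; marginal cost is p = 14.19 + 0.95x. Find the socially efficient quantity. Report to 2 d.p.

x* = 39.54

Social marginal benefit = demand + MEB = 168.81 - 2.96x.
Set SMB = MC: 168.81 - 2.96x = 14.19 + 0.95x → x* = 39.5448.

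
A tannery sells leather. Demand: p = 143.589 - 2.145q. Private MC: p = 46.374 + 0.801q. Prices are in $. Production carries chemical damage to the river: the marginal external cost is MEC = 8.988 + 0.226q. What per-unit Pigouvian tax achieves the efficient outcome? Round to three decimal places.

Social marginal cost = private MC + MEC = 55.362 + 1.027q.
Set SMC = demand: 55.362 + 1.027q = 143.589 - 2.145q → q* = 27.8143.
The Pigouvian tax equals MEC at q*: 8.988 + 0.226×27.8143 = 15.2740.

tax = $15.274 per unit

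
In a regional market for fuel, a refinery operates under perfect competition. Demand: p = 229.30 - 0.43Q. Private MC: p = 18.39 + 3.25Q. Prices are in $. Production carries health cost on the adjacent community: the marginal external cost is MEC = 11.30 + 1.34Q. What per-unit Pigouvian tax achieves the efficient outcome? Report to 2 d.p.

tax = $64.58 per unit

Social marginal cost = private MC + MEC = 29.69 + 4.59Q.
Set SMC = demand: 29.69 + 4.59Q = 229.30 - 0.43Q → Q* = 39.7629.
The Pigouvian tax equals MEC at Q*: 11.30 + 1.34×39.7629 = 64.5823.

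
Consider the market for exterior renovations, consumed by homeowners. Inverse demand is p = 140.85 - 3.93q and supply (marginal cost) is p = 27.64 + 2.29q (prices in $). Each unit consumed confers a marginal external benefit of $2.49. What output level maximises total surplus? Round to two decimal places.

Social marginal benefit = demand + MEB = 143.34 - 3.93q.
Set SMB = MC: 143.34 - 3.93q = 27.64 + 2.29q → q* = 18.6013.

q* = 18.60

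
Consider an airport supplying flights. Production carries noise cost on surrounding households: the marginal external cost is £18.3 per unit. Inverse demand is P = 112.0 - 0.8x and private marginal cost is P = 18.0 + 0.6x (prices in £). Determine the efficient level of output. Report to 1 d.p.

Social marginal cost = private MC + MEC = 36.3 + 0.6x.
Set SMC = demand: 36.3 + 0.6x = 112.0 - 0.8x → x* = 54.0714.

x* = 54.1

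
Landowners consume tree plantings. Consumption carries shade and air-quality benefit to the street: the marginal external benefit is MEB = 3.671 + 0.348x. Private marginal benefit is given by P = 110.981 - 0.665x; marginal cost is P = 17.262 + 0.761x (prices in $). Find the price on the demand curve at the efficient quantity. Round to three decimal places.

P = $50.903

Social marginal benefit = demand + MEB = 114.652 - 0.317x.
Set SMB = MC: 114.652 - 0.317x = 17.262 + 0.761x → x* = 90.3432.
Consumer price on the demand curve at x*: 110.981 − 0.665×90.3432 = 50.9028.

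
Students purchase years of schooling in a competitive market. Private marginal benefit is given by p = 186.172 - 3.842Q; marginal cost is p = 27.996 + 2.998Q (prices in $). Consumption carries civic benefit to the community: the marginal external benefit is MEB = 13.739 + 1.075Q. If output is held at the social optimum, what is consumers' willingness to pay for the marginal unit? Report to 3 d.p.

P = $71.602

Social marginal benefit = demand + MEB = 199.911 - 2.767Q.
Set SMB = MC: 199.911 - 2.767Q = 27.996 + 2.998Q → Q* = 29.8205.
Consumer price on the demand curve at Q*: 186.172 − 3.842×29.8205 = 71.6016.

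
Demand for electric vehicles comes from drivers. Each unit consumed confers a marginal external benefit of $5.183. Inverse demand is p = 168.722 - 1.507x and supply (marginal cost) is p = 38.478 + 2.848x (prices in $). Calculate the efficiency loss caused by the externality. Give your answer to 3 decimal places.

Market equilibrium (private): 38.478 + 2.848x = 168.722 - 1.507x → x_m = 29.9068.
Social marginal benefit = demand + MEB = 173.905 - 1.507x.
Set SMB = MC: 173.905 - 1.507x = 38.478 + 2.848x → x* = 31.0969.
The welfare-loss triangle has base |x_m − x*| and height MEB(x_m) (the vertical gap between SMB and MC is zero at x* and MEB at x_m).
DWL = ½ × 1.1901 × 5.1830 = 3.0841.

DWL = $3.084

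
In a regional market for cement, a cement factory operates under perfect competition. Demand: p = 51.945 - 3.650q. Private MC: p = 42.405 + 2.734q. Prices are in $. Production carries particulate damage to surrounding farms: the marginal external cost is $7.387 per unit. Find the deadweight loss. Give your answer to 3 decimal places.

Market equilibrium (private): 42.405 + 2.734q = 51.945 - 3.650q → q_m = 1.4944.
Social marginal cost = private MC + MEC = 49.792 + 2.734q.
Set SMC = demand: 49.792 + 2.734q = 51.945 - 3.650q → q* = 0.3372.
The loss is the area between SMC and demand from q* to q_m; with linear curves that's a triangle of height MEC(q_m).
DWL = ½ × 1.1572 × 7.3870 = 4.2741.

DWL = $4.274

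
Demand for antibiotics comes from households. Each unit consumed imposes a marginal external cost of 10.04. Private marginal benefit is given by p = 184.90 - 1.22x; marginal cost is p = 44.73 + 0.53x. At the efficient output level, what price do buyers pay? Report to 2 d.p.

P = 94.18

Social marginal benefit = demand − MEC = 174.86 - 1.22x.
Set SMB = MC: 174.86 - 1.22x = 44.73 + 0.53x → x* = 74.3600.
Consumer price on the demand curve at x*: 184.90 − 1.22×74.3600 = 94.1808.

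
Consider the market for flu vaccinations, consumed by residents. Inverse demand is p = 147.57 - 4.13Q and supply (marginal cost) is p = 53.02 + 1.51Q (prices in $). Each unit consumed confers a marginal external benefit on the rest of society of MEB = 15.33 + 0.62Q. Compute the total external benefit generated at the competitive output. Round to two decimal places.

$344.12

Market equilibrium (private): 53.02 + 1.51Q = 147.57 - 4.13Q → Q_m = 16.7642.
Total external benefit = ∫₀^{Q_m} (15.33 + 0.62Q) dQ = 15.33×16.7642 + ½×0.62×16.7642² = 344.1171.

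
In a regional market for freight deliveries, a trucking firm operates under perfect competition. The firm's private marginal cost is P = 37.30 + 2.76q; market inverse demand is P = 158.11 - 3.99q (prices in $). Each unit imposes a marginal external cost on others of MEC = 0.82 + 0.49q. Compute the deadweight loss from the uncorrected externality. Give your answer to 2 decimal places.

Market equilibrium (private): 37.30 + 2.76q = 158.11 - 3.99q → q_m = 17.8978.
Social marginal cost = private MC + MEC = 38.12 + 3.25q.
Set SMC = demand: 38.12 + 3.25q = 158.11 - 3.99q → q* = 16.5732.
Height of the DWL triangle at q_m is SMC(q_m) − demand(q_m) = MEC(q_m) = 9.5899.
DWL = ½ × 1.3246 × 9.5899 = 6.3514.

DWL = $6.35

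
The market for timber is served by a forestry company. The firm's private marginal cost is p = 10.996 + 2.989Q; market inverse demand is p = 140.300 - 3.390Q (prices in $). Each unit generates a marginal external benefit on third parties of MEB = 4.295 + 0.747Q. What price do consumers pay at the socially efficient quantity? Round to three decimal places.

Social marginal cost = private MC − MEB = 6.701 + 2.242Q.
Set SMC = demand: 6.701 + 2.242Q = 140.300 - 3.390Q → Q* = 23.7214.
Consumer price on the demand curve at Q*: 140.300 − 3.390×23.7214 = 59.8845.

P = $59.884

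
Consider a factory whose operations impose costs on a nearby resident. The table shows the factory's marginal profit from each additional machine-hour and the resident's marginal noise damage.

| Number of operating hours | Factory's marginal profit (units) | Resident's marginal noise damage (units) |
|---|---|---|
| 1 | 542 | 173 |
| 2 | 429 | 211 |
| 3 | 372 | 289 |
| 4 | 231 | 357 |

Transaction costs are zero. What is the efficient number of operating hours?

Bargaining reaches the level where marginal profit last exceeds marginal noise damage.
That holds through level 3 (372 ≥ 289) but not at 4 (231 < 357).

3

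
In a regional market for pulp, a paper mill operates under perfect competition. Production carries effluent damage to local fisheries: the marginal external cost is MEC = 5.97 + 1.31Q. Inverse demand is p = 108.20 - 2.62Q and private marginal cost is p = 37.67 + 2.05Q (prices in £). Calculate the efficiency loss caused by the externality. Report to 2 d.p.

DWL = £55.46

Market equilibrium (private): 37.67 + 2.05Q = 108.20 - 2.62Q → Q_m = 15.1028.
Social marginal cost = private MC + MEC = 43.64 + 3.36Q.
Set SMC = demand: 43.64 + 3.36Q = 108.20 - 2.62Q → Q* = 10.7960.
The welfare-loss triangle has base |Q_m − Q*| and height MEC(Q_m) (the vertical gap between SMC and demand is zero at Q* and MEC at Q_m).
DWL = ½ × 4.3068 × 25.7546 = 55.4600.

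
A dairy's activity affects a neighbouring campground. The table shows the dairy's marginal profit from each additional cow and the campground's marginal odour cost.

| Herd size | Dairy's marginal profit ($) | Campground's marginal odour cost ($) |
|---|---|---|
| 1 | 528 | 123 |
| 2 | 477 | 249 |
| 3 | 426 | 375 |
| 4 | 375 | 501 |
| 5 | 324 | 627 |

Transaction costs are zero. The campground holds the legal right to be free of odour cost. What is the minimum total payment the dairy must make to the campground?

$747

Efficient level: marginal profit ≥ marginal odour cost through level 3, so k* = 3.
With the campground holding the right, the dairy must at least compensate total damage at k*: 123 + 249 + 375 = 747.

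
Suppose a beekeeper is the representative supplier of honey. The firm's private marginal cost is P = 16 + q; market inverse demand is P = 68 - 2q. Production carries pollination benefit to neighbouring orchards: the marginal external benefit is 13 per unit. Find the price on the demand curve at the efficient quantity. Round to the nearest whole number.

Social marginal cost = private MC − MEB = 3 + q.
Set SMC = demand: 3 + q = 68 - 2q → q* = 21.6667.
Consumer price on the demand curve at q*: 68 − 2×21.6667 = 24.6666.

P = 25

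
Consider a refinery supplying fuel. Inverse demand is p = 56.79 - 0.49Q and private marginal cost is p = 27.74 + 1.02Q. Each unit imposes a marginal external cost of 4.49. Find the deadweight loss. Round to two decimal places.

DWL = 6.68

Market equilibrium (private): 27.74 + 1.02Q = 56.79 - 0.49Q → Q_m = 19.2384.
Social marginal cost = private MC + MEC = 32.23 + 1.02Q.
Set SMC = demand: 32.23 + 1.02Q = 56.79 - 0.49Q → Q* = 16.2649.
The loss is the area between SMC and demand from Q* to Q_m; with linear curves that's a triangle of height MEC(Q_m).
DWL = ½ × 2.9735 × 4.4900 = 6.6755.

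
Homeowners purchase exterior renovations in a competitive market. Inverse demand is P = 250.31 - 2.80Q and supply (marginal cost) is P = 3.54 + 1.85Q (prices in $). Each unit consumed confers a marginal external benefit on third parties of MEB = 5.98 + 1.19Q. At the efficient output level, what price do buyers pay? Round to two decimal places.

P = $45.77

Social marginal benefit = demand + MEB = 256.29 - 1.61Q.
Set SMB = MC: 256.29 - 1.61Q = 3.54 + 1.85Q → Q* = 73.0491.
Consumer price on the demand curve at Q*: 250.31 − 2.80×73.0491 = 45.7725.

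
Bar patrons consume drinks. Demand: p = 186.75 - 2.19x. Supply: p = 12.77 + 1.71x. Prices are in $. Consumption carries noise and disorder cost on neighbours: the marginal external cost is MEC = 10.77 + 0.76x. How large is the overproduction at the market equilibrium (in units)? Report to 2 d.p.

9.59 units

Market equilibrium (private): 12.77 + 1.71x = 186.75 - 2.19x → x_m = 44.6103.
Social marginal benefit = demand − MEC = 175.98 - 2.95x.
Set SMB = MC: 175.98 - 2.95x = 12.77 + 1.71x → x* = 35.0236.
Gap = |44.6103 − 35.0236| = 9.5867.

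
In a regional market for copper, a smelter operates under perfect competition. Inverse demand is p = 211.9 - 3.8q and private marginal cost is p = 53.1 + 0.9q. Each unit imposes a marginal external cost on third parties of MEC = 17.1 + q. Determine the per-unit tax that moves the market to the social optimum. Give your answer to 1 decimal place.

Social marginal cost = private MC + MEC = 70.2 + 1.9q.
Set SMC = demand: 70.2 + 1.9q = 211.9 - 3.8q → q* = 24.8596.
The Pigouvian tax equals MEC at q*: 17.1 + 1.0×24.8596 = 41.9596.

tax = 42.0 per unit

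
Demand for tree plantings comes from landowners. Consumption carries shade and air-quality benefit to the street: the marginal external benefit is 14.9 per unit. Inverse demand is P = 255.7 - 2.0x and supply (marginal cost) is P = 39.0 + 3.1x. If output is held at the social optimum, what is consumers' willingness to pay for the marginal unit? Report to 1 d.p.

P = 164.9

Social marginal benefit = demand + MEB = 270.6 - 2.0x.
Set SMB = MC: 270.6 - 2.0x = 39.0 + 3.1x → x* = 45.4118.
Consumer price on the demand curve at x*: 255.7 − 2.0×45.4118 = 164.8764.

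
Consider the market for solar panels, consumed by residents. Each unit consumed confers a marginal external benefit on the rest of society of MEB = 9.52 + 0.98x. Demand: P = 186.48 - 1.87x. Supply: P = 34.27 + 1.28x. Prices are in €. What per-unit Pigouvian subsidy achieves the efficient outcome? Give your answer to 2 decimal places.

subsidy = €82.56 per unit

Social marginal benefit = demand + MEB = 196.00 - 0.89x.
Set SMB = MC: 196.00 - 0.89x = 34.27 + 1.28x → x* = 74.5300.
The Pigouvian subsidy equals MEB at x*: 9.52 + 0.98×74.5300 = 82.5594.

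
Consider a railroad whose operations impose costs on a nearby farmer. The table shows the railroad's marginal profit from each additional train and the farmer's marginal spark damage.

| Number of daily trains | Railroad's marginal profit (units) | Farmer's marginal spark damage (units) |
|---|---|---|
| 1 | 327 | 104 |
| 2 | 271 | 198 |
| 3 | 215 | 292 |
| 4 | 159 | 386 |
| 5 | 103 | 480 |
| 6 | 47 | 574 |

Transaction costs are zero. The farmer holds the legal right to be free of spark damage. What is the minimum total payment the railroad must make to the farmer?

Efficient level: marginal profit ≥ marginal spark damage through level 2, so k* = 2.
With the farmer holding the right, the railroad must at least compensate total damage at k*: 104 + 198 = 302.

302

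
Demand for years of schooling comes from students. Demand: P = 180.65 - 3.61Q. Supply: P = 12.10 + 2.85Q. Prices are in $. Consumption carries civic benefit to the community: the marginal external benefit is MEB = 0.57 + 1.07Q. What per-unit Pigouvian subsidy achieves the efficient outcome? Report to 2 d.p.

subsidy = $34.14 per unit

Social marginal benefit = demand + MEB = 181.22 - 2.54Q.
Set SMB = MC: 181.22 - 2.54Q = 12.10 + 2.85Q → Q* = 31.3766.
The Pigouvian subsidy equals MEB at Q*: 0.57 + 1.07×31.3766 = 34.1430.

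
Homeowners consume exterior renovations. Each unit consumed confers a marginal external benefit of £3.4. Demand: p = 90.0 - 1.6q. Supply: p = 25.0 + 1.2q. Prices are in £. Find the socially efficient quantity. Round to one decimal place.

Social marginal benefit = demand + MEB = 93.4 - 1.6q.
Set SMB = MC: 93.4 - 1.6q = 25.0 + 1.2q → q* = 24.4286.

q* = 24.4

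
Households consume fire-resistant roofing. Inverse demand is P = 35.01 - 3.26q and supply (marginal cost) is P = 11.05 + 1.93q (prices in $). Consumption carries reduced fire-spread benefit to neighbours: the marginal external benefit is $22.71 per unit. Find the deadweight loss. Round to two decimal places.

DWL = $49.69

Market equilibrium (private): 11.05 + 1.93q = 35.01 - 3.26q → q_m = 4.6166.
Social marginal benefit = demand + MEB = 57.72 - 3.26q.
Set SMB = MC: 57.72 - 3.26q = 11.05 + 1.93q → q* = 8.9923.
Between q* and q_m the wedge SMB − MC runs linearly from 0 to MEB(q_m), so the loss is a triangle.
DWL = ½ × 4.3757 × 22.7100 = 49.6861.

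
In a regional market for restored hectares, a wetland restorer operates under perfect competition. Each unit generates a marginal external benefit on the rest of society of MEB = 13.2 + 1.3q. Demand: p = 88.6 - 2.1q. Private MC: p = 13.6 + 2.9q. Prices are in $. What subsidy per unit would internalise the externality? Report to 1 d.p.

Social marginal cost = private MC − MEB = 0.4 + 1.6q.
Set SMC = demand: 0.4 + 1.6q = 88.6 - 2.1q → q* = 23.8378.
The Pigouvian subsidy equals MEB at q*: 13.2 + 1.3×23.8378 = 44.1891.

subsidy = $44.2 per unit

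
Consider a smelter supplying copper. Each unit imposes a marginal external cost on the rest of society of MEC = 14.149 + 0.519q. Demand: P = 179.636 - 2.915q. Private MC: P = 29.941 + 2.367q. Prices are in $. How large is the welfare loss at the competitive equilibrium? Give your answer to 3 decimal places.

Market equilibrium (private): 29.941 + 2.367q = 179.636 - 2.915q → q_m = 28.3406.
Social marginal cost = private MC + MEC = 44.090 + 2.886q.
Set SMC = demand: 44.090 + 2.886q = 179.636 - 2.915q → q* = 23.3660.
Height of the DWL triangle at q_m is SMC(q_m) − demand(q_m) = MEC(q_m) = 28.8578.
DWL = ½ × 4.9746 × 28.8578 = 71.7780.

DWL = $71.778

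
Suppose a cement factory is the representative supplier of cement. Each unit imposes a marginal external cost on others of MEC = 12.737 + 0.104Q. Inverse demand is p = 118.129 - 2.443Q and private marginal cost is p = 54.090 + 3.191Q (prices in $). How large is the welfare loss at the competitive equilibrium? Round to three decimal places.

DWL = $16.882

Market equilibrium (private): 54.090 + 3.191Q = 118.129 - 2.443Q → Q_m = 11.3665.
Social marginal cost = private MC + MEC = 66.827 + 3.295Q.
Set SMC = demand: 66.827 + 3.295Q = 118.129 - 2.443Q → Q* = 8.9407.
Between Q* and Q_m the wedge SMC − demand runs linearly from 0 to MEC(Q_m), so the loss is a triangle.
DWL = ½ × 2.4258 × 13.9191 = 16.8825.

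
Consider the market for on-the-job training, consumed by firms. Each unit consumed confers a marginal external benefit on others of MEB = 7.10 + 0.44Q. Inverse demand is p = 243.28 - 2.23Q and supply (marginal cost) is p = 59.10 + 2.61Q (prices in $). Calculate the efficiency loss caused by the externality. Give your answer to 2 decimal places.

DWL = $64.60

Market equilibrium (private): 59.10 + 2.61Q = 243.28 - 2.23Q → Q_m = 38.0537.
Social marginal benefit = demand + MEB = 250.38 - 1.79Q.
Set SMB = MC: 250.38 - 1.79Q = 59.10 + 2.61Q → Q* = 43.4727.
Height of the DWL triangle at Q_m is SMB(Q_m) − MC(Q_m) = MEB(Q_m) = 23.8436.
DWL = ½ × 5.4190 × 23.8436 = 64.6042.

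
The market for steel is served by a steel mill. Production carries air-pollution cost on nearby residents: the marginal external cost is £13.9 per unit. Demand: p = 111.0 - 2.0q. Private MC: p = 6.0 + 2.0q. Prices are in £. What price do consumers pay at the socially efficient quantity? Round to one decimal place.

Social marginal cost = private MC + MEC = 19.9 + 2.0q.
Set SMC = demand: 19.9 + 2.0q = 111.0 - 2.0q → q* = 22.7750.
Consumer price on the demand curve at q*: 111.0 − 2.0×22.7750 = 65.4500.

P = £65.5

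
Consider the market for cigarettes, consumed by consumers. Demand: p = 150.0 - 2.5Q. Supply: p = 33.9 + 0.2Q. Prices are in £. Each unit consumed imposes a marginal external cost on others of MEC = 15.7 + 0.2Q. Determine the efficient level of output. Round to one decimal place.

Social marginal benefit = demand − MEC = 134.3 - 2.7Q.
Set SMB = MC: 134.3 - 2.7Q = 33.9 + 0.2Q → Q* = 34.6207.

Q* = 34.6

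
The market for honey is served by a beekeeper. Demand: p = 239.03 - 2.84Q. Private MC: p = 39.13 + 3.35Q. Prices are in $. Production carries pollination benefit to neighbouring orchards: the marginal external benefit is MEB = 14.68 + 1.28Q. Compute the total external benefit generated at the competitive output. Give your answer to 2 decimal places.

$1141.53

Market equilibrium (private): 39.13 + 3.35Q = 239.03 - 2.84Q → Q_m = 32.2940.
Total external benefit = ∫₀^{Q_m} (14.68 + 1.28Q) dQ = 14.68×32.2940 + ½×1.28×32.2940² = 1141.5335.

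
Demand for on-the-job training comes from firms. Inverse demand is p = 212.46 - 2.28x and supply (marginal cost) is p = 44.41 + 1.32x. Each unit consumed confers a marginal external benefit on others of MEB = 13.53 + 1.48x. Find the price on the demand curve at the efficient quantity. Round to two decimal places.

P = 17.18

Social marginal benefit = demand + MEB = 225.99 - 0.80x.
Set SMB = MC: 225.99 - 0.80x = 44.41 + 1.32x → x* = 85.6509.
Consumer price on the demand curve at x*: 212.46 − 2.28×85.6509 = 17.1759.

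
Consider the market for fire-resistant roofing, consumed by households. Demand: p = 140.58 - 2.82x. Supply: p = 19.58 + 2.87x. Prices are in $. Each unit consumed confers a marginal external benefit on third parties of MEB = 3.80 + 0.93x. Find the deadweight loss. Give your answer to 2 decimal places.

DWL = $58.39

Market equilibrium (private): 19.58 + 2.87x = 140.58 - 2.82x → x_m = 21.2654.
Social marginal benefit = demand + MEB = 144.38 - 1.89x.
Set SMB = MC: 144.38 - 1.89x = 19.58 + 2.87x → x* = 26.2185.
Height of the DWL triangle at x_m is SMB(x_m) − MC(x_m) = MEB(x_m) = 23.5768.
DWL = ½ × 4.9531 × 23.5768 = 58.3891.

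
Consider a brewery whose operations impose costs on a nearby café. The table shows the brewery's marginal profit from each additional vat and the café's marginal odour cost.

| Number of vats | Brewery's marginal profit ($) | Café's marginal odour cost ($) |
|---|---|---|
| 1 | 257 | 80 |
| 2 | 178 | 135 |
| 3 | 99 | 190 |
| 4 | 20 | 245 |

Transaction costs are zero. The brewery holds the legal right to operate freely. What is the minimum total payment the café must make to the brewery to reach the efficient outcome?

$119

Left alone the brewery would choose level 4 (marginal profit stays positive).
Efficient level: k* = 2 (marginal profit ≥ marginal odour cost through 2).
The café must at least cover the brewery's forgone profit from cutting 4→2: 99 + 20 = 119.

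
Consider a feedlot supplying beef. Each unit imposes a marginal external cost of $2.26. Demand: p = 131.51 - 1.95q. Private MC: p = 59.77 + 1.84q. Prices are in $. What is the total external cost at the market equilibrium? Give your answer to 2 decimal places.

$42.78

Market equilibrium (private): 59.77 + 1.84q = 131.51 - 1.95q → q_m = 18.9288.
Total external cost = MEC × q_m = 2.26 × 18.9288 = 42.7791.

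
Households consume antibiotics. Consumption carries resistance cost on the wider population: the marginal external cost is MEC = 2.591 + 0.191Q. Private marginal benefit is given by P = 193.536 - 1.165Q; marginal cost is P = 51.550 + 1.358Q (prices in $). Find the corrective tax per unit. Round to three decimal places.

Social marginal benefit = demand − MEC = 190.945 - 1.356Q.
Set SMB = MC: 190.945 - 1.356Q = 51.550 + 1.358Q → Q* = 51.3615.
The Pigouvian tax equals MEC at Q*: 2.591 + 0.191×51.3615 = 12.4010.

tax = $12.401 per unit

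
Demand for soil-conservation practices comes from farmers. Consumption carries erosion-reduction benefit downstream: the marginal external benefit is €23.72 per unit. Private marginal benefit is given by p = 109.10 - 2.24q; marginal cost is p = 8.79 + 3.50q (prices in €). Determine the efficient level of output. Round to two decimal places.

Social marginal benefit = demand + MEB = 132.82 - 2.24q.
Set SMB = MC: 132.82 - 2.24q = 8.79 + 3.50q → q* = 21.6080.

q* = 21.61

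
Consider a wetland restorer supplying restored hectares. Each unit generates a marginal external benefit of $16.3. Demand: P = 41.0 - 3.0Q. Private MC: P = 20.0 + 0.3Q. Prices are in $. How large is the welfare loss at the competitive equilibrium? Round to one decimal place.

DWL = $40.3

Market equilibrium (private): 20.0 + 0.3Q = 41.0 - 3.0Q → Q_m = 6.3636.
Social marginal cost = private MC − MEB = 3.7 + 0.3Q.
Set SMC = demand: 3.7 + 0.3Q = 41.0 - 3.0Q → Q* = 11.3030.
The welfare-loss triangle has base |Q_m − Q*| and height MEB(Q_m) (the vertical gap between SMC and demand is zero at Q* and MEB at Q_m).
DWL = ½ × 4.9394 × 16.3000 = 40.2561.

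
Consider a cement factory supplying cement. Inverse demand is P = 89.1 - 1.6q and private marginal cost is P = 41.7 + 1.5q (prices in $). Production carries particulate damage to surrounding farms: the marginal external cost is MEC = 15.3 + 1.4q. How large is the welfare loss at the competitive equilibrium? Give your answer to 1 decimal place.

DWL = $149.7

Market equilibrium (private): 41.7 + 1.5q = 89.1 - 1.6q → q_m = 15.2903.
Social marginal cost = private MC + MEC = 57.0 + 2.9q.
Set SMC = demand: 57.0 + 2.9q = 89.1 - 1.6q → q* = 7.1333.
The welfare-loss triangle has base |q_m − q*| and height MEC(q_m) (the vertical gap between SMC and demand is zero at q* and MEC at q_m).
DWL = ½ × 8.1570 × 36.7065 = 149.7075.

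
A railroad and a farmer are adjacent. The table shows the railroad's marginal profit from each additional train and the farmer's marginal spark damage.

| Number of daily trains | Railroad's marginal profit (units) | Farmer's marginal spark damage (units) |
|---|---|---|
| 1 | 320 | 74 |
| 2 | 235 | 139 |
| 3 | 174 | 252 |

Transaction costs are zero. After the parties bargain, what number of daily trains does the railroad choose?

2

Bargaining reaches the level where marginal profit last exceeds marginal spark damage.
That holds through level 2 (235 ≥ 139) but not at 3 (174 < 252).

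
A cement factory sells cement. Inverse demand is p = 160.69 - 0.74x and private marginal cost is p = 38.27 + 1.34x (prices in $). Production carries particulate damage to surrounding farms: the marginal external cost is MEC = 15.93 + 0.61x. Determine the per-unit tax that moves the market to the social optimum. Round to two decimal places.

tax = $40.08 per unit

Social marginal cost = private MC + MEC = 54.20 + 1.95x.
Set SMC = demand: 54.20 + 1.95x = 160.69 - 0.74x → x* = 39.5874.
The Pigouvian tax equals MEC at x*: 15.93 + 0.61×39.5874 = 40.0783.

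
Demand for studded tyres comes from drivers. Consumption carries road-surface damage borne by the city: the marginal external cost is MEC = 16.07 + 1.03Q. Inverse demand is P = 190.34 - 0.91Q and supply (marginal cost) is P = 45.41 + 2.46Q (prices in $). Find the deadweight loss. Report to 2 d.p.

Market equilibrium (private): 45.41 + 2.46Q = 190.34 - 0.91Q → Q_m = 43.0059.
Social marginal benefit = demand − MEC = 174.27 - 1.94Q.
Set SMB = MC: 174.27 - 1.94Q = 45.41 + 2.46Q → Q* = 29.2864.
The welfare-loss triangle has base |Q_m − Q*| and height MEC(Q_m) (the vertical gap between SMB and MC is zero at Q* and MEC at Q_m).
DWL = ½ × 13.7195 × 60.3661 = 414.0964.

DWL = $414.10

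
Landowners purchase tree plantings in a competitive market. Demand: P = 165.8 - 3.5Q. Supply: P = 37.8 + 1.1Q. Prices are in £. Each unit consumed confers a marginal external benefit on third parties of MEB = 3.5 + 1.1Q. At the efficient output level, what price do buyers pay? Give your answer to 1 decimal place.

Social marginal benefit = demand + MEB = 169.3 - 2.4Q.
Set SMB = MC: 169.3 - 2.4Q = 37.8 + 1.1Q → Q* = 37.5714.
Consumer price on the demand curve at Q*: 165.8 − 3.5×37.5714 = 34.3001.

P = £34.3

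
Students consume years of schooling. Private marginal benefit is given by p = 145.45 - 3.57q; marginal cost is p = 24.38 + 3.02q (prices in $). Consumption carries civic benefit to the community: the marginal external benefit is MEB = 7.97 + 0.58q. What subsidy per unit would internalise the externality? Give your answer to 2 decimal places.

Social marginal benefit = demand + MEB = 153.42 - 2.99q.
Set SMB = MC: 153.42 - 2.99q = 24.38 + 3.02q → q* = 21.4709.
The Pigouvian subsidy equals MEB at q*: 7.97 + 0.58×21.4709 = 20.4231.

subsidy = $20.42 per unit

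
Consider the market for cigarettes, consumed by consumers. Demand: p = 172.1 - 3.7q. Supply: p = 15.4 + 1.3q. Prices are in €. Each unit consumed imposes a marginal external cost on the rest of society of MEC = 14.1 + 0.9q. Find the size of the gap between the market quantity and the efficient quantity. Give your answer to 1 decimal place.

Market equilibrium (private): 15.4 + 1.3q = 172.1 - 3.7q → q_m = 31.3400.
Social marginal benefit = demand − MEC = 158.0 - 4.6q.
Set SMB = MC: 158.0 - 4.6q = 15.4 + 1.3q → q* = 24.1695.
Gap = |31.3400 − 24.1695| = 7.1705.

7.2 units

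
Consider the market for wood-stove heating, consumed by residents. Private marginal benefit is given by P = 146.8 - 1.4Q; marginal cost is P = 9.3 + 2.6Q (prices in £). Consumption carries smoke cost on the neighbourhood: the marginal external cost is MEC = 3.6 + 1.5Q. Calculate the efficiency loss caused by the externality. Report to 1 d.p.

DWL = £276.6

Market equilibrium (private): 9.3 + 2.6Q = 146.8 - 1.4Q → Q_m = 34.3750.
Social marginal benefit = demand − MEC = 143.2 - 2.9Q.
Set SMB = MC: 143.2 - 2.9Q = 9.3 + 2.6Q → Q* = 24.3455.
Between Q* and Q_m the wedge MC − SMB runs linearly from 0 to MEC(Q_m), so the loss is a triangle.
DWL = ½ × 10.0295 × 55.1625 = 276.6261.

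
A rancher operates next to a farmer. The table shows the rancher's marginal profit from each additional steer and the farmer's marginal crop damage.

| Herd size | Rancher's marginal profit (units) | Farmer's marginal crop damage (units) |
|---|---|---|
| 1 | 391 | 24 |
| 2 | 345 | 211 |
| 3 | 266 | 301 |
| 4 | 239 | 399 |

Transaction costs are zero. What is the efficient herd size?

2

Bargaining reaches the level where marginal profit last exceeds marginal crop damage.
That holds through level 2 (345 ≥ 211) but not at 3 (266 < 301).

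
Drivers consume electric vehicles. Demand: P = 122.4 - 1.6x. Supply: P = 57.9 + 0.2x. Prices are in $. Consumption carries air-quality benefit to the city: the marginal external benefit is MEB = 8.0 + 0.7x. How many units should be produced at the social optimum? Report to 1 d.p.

Social marginal benefit = demand + MEB = 130.4 - 0.9x.
Set SMB = MC: 130.4 - 0.9x = 57.9 + 0.2x → x* = 65.9091.

x* = 65.9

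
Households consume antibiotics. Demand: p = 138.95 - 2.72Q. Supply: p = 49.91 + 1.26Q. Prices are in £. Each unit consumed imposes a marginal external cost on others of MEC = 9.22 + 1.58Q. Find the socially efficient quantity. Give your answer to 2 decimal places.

Q* = 14.36

Social marginal benefit = demand − MEC = 129.73 - 4.30Q.
Set SMB = MC: 129.73 - 4.30Q = 49.91 + 1.26Q → Q* = 14.3561.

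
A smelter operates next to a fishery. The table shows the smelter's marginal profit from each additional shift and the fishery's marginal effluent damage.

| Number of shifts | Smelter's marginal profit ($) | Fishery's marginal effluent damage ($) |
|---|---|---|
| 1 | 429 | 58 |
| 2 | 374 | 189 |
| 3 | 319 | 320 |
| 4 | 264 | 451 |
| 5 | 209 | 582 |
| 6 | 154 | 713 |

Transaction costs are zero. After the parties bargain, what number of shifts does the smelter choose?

Bargaining reaches the level where marginal profit last exceeds marginal effluent damage.
That holds through level 2 (374 ≥ 189) but not at 3 (319 < 320).

2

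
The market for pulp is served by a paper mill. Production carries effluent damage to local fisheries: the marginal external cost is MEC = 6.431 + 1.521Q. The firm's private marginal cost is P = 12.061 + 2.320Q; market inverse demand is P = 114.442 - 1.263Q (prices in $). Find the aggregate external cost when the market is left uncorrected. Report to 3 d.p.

$804.692

Market equilibrium (private): 12.061 + 2.320Q = 114.442 - 1.263Q → Q_m = 28.5741.
Total external cost = ∫₀^{Q_m} (6.431 + 1.521Q) dQ = 6.431×28.5741 + ½×1.521×28.5741² = 804.6925.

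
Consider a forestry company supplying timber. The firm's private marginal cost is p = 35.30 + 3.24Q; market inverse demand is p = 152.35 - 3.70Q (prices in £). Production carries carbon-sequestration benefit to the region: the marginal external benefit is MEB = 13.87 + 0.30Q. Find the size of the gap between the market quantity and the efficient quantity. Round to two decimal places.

Market equilibrium (private): 35.30 + 3.24Q = 152.35 - 3.70Q → Q_m = 16.8660.
Social marginal cost = private MC − MEB = 21.43 + 2.94Q.
Set SMC = demand: 21.43 + 2.94Q = 152.35 - 3.70Q → Q* = 19.7169.
Gap = |16.8660 − 19.7169| = 2.8509.

2.85 units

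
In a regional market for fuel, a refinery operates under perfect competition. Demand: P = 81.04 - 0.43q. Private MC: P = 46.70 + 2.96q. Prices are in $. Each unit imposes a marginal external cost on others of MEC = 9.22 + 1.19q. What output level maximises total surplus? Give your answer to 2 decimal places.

Social marginal cost = private MC + MEC = 55.92 + 4.15q.
Set SMC = demand: 55.92 + 4.15q = 81.04 - 0.43q → q* = 5.4847.

q* = 5.48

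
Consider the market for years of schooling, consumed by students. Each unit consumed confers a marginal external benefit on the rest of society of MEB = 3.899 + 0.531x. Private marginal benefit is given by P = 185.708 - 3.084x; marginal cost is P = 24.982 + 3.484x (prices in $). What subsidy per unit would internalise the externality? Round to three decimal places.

subsidy = $18.379 per unit

Social marginal benefit = demand + MEB = 189.607 - 2.553x.
Set SMB = MC: 189.607 - 2.553x = 24.982 + 3.484x → x* = 27.2693.
The Pigouvian subsidy equals MEB at x*: 3.899 + 0.531×27.2693 = 18.3790.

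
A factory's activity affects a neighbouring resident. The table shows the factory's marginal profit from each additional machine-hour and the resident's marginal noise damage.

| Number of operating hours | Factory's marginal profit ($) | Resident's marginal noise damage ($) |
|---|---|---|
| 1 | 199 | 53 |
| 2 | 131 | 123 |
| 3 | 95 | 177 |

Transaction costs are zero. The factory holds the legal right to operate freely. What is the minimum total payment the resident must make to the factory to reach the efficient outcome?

$95

Left alone the factory would choose level 3 (marginal profit stays positive).
Efficient level: k* = 2 (marginal profit ≥ marginal noise damage through 2).
The resident must at least cover the factory's forgone profit from cutting 3→2: 95 = 95.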